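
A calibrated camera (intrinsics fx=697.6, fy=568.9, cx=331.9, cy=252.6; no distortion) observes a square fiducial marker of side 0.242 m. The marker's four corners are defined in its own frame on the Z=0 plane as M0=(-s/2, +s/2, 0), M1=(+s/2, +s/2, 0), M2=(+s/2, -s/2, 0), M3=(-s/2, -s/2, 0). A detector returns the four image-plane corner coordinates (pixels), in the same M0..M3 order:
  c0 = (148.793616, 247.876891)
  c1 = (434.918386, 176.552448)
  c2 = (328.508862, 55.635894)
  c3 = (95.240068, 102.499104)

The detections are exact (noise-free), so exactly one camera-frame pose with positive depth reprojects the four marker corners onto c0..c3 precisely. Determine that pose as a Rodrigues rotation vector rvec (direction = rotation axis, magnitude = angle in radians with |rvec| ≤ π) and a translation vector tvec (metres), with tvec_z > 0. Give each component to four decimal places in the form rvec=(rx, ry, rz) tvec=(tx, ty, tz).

Intrinsics K: fx=697.6, fy=568.9, cx=331.9, cy=252.6
Marker side s = 0.242 m; corners in marker frame (Z=0):
  M0 = (-0.1210, +0.1210, 0)
  M1 = (+0.1210, +0.1210, 0)
  M2 = (+0.1210, -0.1210, 0)
  M3 = (-0.1210, -0.1210, 0)
Detected image corners:
  c0 = (148.793616, 247.876891) px
  c1 = (434.918386, 176.552448) px
  c2 = (328.508862, 55.635894) px
  c3 = (95.240068, 102.499104) px
Planar DLT: solve 8×8 A·h = b for H (H[2,2]=1):
  H  [+1146.13622 +96.82804 +252.62350]
  H  [-188.96413 +410.40278 +136.81030]
  H  [+0.33948 -0.94559 +1.00000]
B = K⁻¹H; ‖b₁‖=1.594722, ‖b₂‖=1.594722; λ = 2/(‖b₁‖+‖b₂‖) = 0.627069, sign → tz>0 ⇒ λ=+0.627069
r₁ = λ·B[:,0] = (+0.92897,-0.30281,+0.21288); r₂ = λ·B[:,1] = (+0.36915,+0.71564,-0.59295)
r₃ = r₁×r₂ = (+0.02720,+0.62942,+0.77659); SVD([r₁ r₂ r₃]) → R = UVᵀ:
  R  [+0.92897 +0.36915 +0.02720]
  R  [-0.30281 +0.71564 +0.62942]
  R  [+0.21288 -0.59295 +0.77659]
t = (-0.07126, -0.12763, +0.62707) m
tr R = 2.421208; θ = arccos((tr R − 1)/2) = 0.780440 rad = 44.716°
axis k = ((R−Rᵀ)₃₂, (R−Rᵀ)₁₃, (R−Rᵀ)₂₁) / (2 sinθ) = (-0.868658, -0.131949, -0.477517)
rvec = θ·k = (-0.677936, -0.102978, -0.372673)

rvec=(-0.6779, -0.1030, -0.3727) tvec=(-0.0713, -0.1276, 0.6271)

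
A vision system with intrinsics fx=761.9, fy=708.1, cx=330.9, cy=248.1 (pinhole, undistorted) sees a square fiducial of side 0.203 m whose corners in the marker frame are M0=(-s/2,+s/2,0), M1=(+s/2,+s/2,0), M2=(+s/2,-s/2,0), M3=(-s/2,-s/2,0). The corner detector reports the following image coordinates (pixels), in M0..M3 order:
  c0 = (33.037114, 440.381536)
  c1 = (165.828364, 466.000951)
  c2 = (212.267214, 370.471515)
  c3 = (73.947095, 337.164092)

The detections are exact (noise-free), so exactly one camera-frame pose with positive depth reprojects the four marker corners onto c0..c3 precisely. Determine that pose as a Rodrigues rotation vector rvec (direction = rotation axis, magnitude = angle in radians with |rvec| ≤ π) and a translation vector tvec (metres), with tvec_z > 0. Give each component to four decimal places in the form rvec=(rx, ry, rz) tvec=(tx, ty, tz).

Intrinsics K: fx=761.9, fy=708.1, cx=330.9, cy=248.1
Marker side s = 0.203 m; corners in marker frame (Z=0):
  M0 = (-0.1015, +0.1015, 0)
  M1 = (+0.1015, +0.1015, 0)
  M2 = (+0.1015, -0.1015, 0)
  M3 = (-0.1015, -0.1015, 0)
Detected image corners:
  c0 = (33.037114, 440.381536) px
  c1 = (165.828364, 466.000951) px
  c2 = (212.267214, 370.471515) px
  c3 = (73.947095, 337.164092) px
Planar DLT: solve 8×8 A·h = b for H (H[2,2]=1):
  H  [+702.94625 -179.71753 +122.63413]
  H  [+263.00047 +608.18844 +405.43356]
  H  [+0.29350 +0.29548 +1.00000]
B = K⁻¹H; ‖b₁‖=0.889127, ‖b₂‖=0.889127; λ = 2/(‖b₁‖+‖b₂‖) = 1.124698, sign → tz>0 ⇒ λ=+1.124698
r₁ = λ·B[:,0] = (+0.89431,+0.30207,+0.33010); r₂ = λ·B[:,1] = (-0.40963,+0.84957,+0.33233)
r₃ = r₁×r₂ = (-0.18005,-0.43242,+0.88351); SVD([r₁ r₂ r₃]) → R = UVᵀ:
  R  [+0.89431 -0.40963 -0.18005]
  R  [+0.30207 +0.84957 -0.43242]
  R  [+0.33010 +0.33233 +0.88351]
t = (-0.30744, +0.24990, +1.12470) m
tr R = 2.627386; θ = arccos((tr R − 1)/2) = 0.620319 rad = 35.542°
axis k = ((R−Rᵀ)₃₂, (R−Rᵀ)₁₃, (R−Rᵀ)₂₁) / (2 sinθ) = (+0.657798, -0.438806, +0.612170)
rvec = θ·k = (+0.408044, -0.272200, +0.379740)

rvec=(0.4080, -0.2722, 0.3797) tvec=(-0.3074, 0.2499, 1.1247)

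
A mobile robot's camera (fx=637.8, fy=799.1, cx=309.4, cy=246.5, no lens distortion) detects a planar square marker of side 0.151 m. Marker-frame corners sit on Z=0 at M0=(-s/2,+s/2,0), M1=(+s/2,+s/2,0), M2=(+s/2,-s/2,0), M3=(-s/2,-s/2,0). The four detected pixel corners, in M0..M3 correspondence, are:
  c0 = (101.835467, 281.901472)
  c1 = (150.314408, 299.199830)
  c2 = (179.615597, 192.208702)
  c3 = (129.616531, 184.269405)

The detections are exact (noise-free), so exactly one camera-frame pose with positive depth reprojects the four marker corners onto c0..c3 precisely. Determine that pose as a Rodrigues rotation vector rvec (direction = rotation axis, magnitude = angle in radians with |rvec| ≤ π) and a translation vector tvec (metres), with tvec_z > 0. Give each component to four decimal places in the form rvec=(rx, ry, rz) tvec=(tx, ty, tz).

Intrinsics K: fx=637.8, fy=799.1, cx=309.4, cy=246.5
Marker side s = 0.151 m; corners in marker frame (Z=0):
  M0 = (-0.0755, +0.0755, 0)
  M1 = (+0.0755, +0.0755, 0)
  M2 = (+0.0755, -0.0755, 0)
  M3 = (-0.0755, -0.0755, 0)
Detected image corners:
  c0 = (101.835467, 281.901472) px
  c1 = (150.314408, 299.199830) px
  c2 = (179.615597, 192.208702) px
  c3 = (129.616531, 184.269405) px
Planar DLT: solve 8×8 A·h = b for H (H[2,2]=1):
  H  [+243.48648 -208.00484 +139.39835]
  H  [-57.73533 +643.40701 +238.58554]
  H  [-0.58892 -0.13691 +1.00000]
B = K⁻¹H; ‖b₁‖=0.896815, ‖b₂‖=0.896815; λ = 2/(‖b₁‖+‖b₂‖) = 1.115057, sign → tz>0 ⇒ λ=+1.115057
r₁ = λ·B[:,0] = (+0.74424,+0.12200,-0.65667); r₂ = λ·B[:,1] = (-0.28960,+0.94490,-0.15266)
r₃ = r₁×r₂ = (+0.60186,+0.30379,+0.73856); SVD([r₁ r₂ r₃]) → R = UVᵀ:
  R  [+0.74424 -0.28960 +0.60186]
  R  [+0.12200 +0.94490 +0.30379]
  R  [-0.65667 -0.15266 +0.73856]
t = (-0.29721, -0.01104, +1.11506) m
tr R = 2.427698; θ = arccos((tr R − 1)/2) = 0.775817 rad = 44.451°
axis k = ((R−Rᵀ)₃₂, (R−Rᵀ)₁₃, (R−Rᵀ)₂₁) / (2 sinθ) = (-0.325895, +0.898572, +0.293873)
rvec = θ·k = (-0.252835, +0.697128, +0.227991)

rvec=(-0.2528, 0.6971, 0.2280) tvec=(-0.2972, -0.0110, 1.1151)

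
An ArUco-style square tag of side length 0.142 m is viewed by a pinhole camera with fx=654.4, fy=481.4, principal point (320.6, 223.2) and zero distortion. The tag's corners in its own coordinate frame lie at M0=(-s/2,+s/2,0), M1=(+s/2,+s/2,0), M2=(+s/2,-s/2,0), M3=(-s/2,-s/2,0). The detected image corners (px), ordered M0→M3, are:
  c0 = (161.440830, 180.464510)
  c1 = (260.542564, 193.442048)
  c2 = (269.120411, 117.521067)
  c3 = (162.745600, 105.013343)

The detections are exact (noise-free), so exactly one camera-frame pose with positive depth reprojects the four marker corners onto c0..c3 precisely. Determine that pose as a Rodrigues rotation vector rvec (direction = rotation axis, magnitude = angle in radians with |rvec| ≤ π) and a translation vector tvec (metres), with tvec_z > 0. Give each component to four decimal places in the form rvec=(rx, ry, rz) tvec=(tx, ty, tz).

Intrinsics K: fx=654.4, fy=481.4, cx=320.6, cy=223.2
Marker side s = 0.142 m; corners in marker frame (Z=0):
  M0 = (-0.0710, +0.0710, 0)
  M1 = (+0.0710, +0.0710, 0)
  M2 = (+0.0710, -0.0710, 0)
  M3 = (-0.0710, -0.0710, 0)
Detected image corners:
  c0 = (161.440830, 180.464510) px
  c1 = (260.542564, 193.442048) px
  c2 = (269.120411, 117.521067) px
  c3 = (162.745600, 105.013343) px
Planar DLT: solve 8×8 A·h = b for H (H[2,2]=1):
  H  [+695.58425 +70.55121 +212.91415]
  H  [+70.91385 +606.41456 +150.37610]
  H  [-0.12662 +0.49245 +1.00000]
B = K⁻¹H; ‖b₁‖=1.150666, ‖b₂‖=1.150666; λ = 2/(‖b₁‖+‖b₂‖) = 0.869062, sign → tz>0 ⇒ λ=+0.869062
r₁ = λ·B[:,0] = (+0.97767,+0.17904,-0.11004); r₂ = λ·B[:,1] = (-0.11597,+0.89632,+0.42797)
r₃ = r₁×r₂ = (+0.17526,-0.40565,+0.89707); SVD([r₁ r₂ r₃]) → R = UVᵀ:
  R  [+0.97767 -0.11597 +0.17526]
  R  [+0.17904 +0.89632 -0.40565]
  R  [-0.11004 +0.42797 +0.89707]
t = (-0.14301, -0.13147, +0.86906) m
tr R = 2.771061; θ = arccos((tr R − 1)/2) = 0.483162 rad = 27.683°
axis k = ((R−Rᵀ)₃₂, (R−Rᵀ)₁₃, (R−Rᵀ)₂₁) / (2 sinθ) = (+0.897167, +0.307052, +0.317505)
rvec = θ·k = (+0.433477, +0.148356, +0.153406)

rvec=(0.4335, 0.1484, 0.1534) tvec=(-0.1430, -0.1315, 0.8691)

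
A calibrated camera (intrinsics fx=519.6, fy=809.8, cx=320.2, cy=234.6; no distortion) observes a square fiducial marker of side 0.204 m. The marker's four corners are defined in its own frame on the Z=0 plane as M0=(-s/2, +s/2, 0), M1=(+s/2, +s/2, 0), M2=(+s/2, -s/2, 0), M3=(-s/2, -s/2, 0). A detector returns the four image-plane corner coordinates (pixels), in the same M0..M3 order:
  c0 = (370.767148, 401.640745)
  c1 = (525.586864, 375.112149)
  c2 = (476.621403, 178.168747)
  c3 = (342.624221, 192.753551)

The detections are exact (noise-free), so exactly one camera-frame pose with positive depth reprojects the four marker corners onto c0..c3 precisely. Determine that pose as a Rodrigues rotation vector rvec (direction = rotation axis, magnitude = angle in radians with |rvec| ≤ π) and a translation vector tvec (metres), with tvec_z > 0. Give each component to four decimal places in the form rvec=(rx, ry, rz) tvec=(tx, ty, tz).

rvec=(-0.5795, -0.1231, -0.1177) tvec=(0.1475, 0.0385, 0.7048)

Intrinsics K: fx=519.6, fy=809.8, cx=320.2, cy=234.6
Marker side s = 0.204 m; corners in marker frame (Z=0):
  M0 = (-0.1020, +0.1020, 0)
  M1 = (+0.1020, +0.1020, 0)
  M2 = (+0.1020, -0.1020, 0)
  M3 = (-0.1020, -0.1020, 0)
Detected image corners:
  c0 = (370.767148, 401.640745) px
  c1 = (525.586864, 375.112149) px
  c2 = (476.621403, 178.168747) px
  c3 = (342.624221, 192.753551) px
Planar DLT: solve 8×8 A·h = b for H (H[2,2]=1):
  H  [+794.50183 -137.25157 +428.95480]
  H  [-37.88754 +775.07184 +278.79911]
  H  [+0.21122 -0.76321 +1.00000]
B = K⁻¹H; ‖b₁‖=1.418874, ‖b₂‖=1.418874; λ = 2/(‖b₁‖+‖b₂‖) = 0.704784, sign → tz>0 ⇒ λ=+0.704784
r₁ = λ·B[:,0] = (+0.98593,-0.07610,+0.14886); r₂ = λ·B[:,1] = (+0.14531,+0.83039,-0.53790)
r₃ = r₁×r₂ = (-0.08268,+0.55196,+0.82976); SVD([r₁ r₂ r₃]) → R = UVᵀ:
  R  [+0.98593 +0.14531 -0.08268]
  R  [-0.07610 +0.83039 +0.55196]
  R  [+0.14886 -0.53790 +0.82976]
t = (+0.14751, +0.03847, +0.70478) m
tr R = 2.646076; θ = arccos((tr R − 1)/2) = 0.604057 rad = 34.610°
axis k = ((R−Rᵀ)₃₂, (R−Rᵀ)₁₃, (R−Rᵀ)₂₁) / (2 sinθ) = (-0.959409, -0.203826, -0.194908)
rvec = θ·k = (-0.579538, -0.123122, -0.117735)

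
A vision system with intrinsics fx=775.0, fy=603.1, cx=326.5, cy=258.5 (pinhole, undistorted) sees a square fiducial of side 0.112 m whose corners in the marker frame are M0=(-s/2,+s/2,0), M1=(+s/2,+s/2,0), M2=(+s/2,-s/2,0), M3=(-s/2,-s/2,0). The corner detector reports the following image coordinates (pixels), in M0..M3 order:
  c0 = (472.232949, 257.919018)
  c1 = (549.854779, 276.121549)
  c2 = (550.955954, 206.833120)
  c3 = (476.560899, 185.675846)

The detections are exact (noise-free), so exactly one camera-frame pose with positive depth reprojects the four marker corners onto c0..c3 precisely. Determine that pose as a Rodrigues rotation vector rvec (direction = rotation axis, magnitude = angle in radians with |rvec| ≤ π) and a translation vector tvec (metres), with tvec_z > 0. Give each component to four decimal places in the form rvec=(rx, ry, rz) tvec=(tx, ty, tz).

rvec=(-0.2955, -0.4720, 0.1822) tvec=(0.2136, -0.0401, 0.8855)

Intrinsics K: fx=775.0, fy=603.1, cx=326.5, cy=258.5
Marker side s = 0.112 m; corners in marker frame (Z=0):
  M0 = (-0.0560, +0.0560, 0)
  M1 = (+0.0560, +0.0560, 0)
  M2 = (+0.0560, -0.0560, 0)
  M3 = (-0.0560, -0.0560, 0)
Detected image corners:
  c0 = (472.232949, 257.919018) px
  c1 = (549.854779, 276.121549) px
  c2 = (550.955954, 206.833120) px
  c3 = (476.560899, 185.675846) px
Planar DLT: solve 8×8 A·h = b for H (H[2,2]=1):
  H  [+920.98210 -209.41222 +513.43641]
  H  [+285.66370 +547.60434 +231.18076]
  H  [+0.47351 -0.36213 +1.00000]
B = K⁻¹H; ‖b₁‖=1.129324, ‖b₂‖=1.129324; λ = 2/(‖b₁‖+‖b₂‖) = 0.885485, sign → tz>0 ⇒ λ=+0.885485
r₁ = λ·B[:,0] = (+0.87564,+0.23970,+0.41929); r₂ = λ·B[:,1] = (-0.10417,+0.94145,-0.32066)
r₃ = r₁×r₂ = (-0.47160,+0.23711,+0.84934); SVD([r₁ r₂ r₃]) → R = UVᵀ:
  R  [+0.87564 -0.10417 -0.47160]
  R  [+0.23970 +0.94145 +0.23711]
  R  [+0.41929 -0.32066 +0.84934]
t = (+0.21359, -0.04011, +0.88549) m
tr R = 2.666422; θ = arccos((tr R − 1)/2) = 0.585907 rad = 33.570°
axis k = ((R−Rᵀ)₃₂, (R−Rᵀ)₁₃, (R−Rᵀ)₂₁) / (2 sinθ) = (-0.504352, -0.805569, +0.310946)
rvec = θ·k = (-0.295503, -0.471988, +0.182185)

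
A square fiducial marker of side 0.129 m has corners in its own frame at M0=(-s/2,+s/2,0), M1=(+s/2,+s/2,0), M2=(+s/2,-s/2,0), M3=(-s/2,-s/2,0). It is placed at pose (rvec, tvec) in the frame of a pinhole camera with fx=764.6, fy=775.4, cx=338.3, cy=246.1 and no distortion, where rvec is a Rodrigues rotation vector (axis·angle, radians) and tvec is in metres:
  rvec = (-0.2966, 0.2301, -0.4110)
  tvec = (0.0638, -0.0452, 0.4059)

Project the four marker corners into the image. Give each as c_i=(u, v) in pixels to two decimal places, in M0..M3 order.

c0=(394.99, 321.74) c1=(632.99, 212.81) c2=(518.66, 6.22) c3=(309.02, 114.31)

Intrinsics K: fx=764.6, fy=775.4, cx=338.3, cy=246.1
Marker side s = 0.129 m; corners in marker frame (Z=0):
  M0 = (-0.0645, +0.0645, 0)
  M1 = (+0.0645, +0.0645, 0)
  M2 = (+0.0645, -0.0645, 0)
  M3 = (-0.0645, -0.0645, 0)
rvec = (-0.2966, 0.2301, -0.4110), |rvec| = θ = 0.55663 rad = 31.893°
Rodrigues: sinθ=0.52833, 1−cosθ=0.15096; R = I + sinθ·[k]× + (1−cosθ)·[k]×²:
    [+0.89190 +0.35685 +0.27779]
    [-0.42335 +0.87484 +0.23544]
    [-0.15901 -0.32760 +0.93134]
t = (0.0638, -0.0452, 0.4059) m
M0: Pc = R·M0+t = (+0.02929, +0.03853, +0.39503); u = 764.6·(+0.02929)/0.39503 + 338.3 = 394.9913, v = 775.4·(+0.03853)/0.39503 + 246.1 = 321.7373
M1: Pc = R·M1+t = (+0.14434, -0.01608, +0.37451); u = 764.6·(+0.14434)/0.37451 + 338.3 = 632.9907, v = 775.4·(-0.01608)/0.37451 + 246.1 = 212.8089
M2: Pc = R·M2+t = (+0.09831, -0.12893, +0.41677); u = 764.6·(+0.09831)/0.41677 + 338.3 = 518.6577, v = 775.4·(-0.12893)/0.41677 + 246.1 = 6.2221
M3: Pc = R·M3+t = (-0.01674, -0.07432, +0.43729); u = 764.6·(-0.01674)/0.43729 + 338.3 = 309.0220, v = 775.4·(-0.07432)/0.43729 + 246.1 = 114.3140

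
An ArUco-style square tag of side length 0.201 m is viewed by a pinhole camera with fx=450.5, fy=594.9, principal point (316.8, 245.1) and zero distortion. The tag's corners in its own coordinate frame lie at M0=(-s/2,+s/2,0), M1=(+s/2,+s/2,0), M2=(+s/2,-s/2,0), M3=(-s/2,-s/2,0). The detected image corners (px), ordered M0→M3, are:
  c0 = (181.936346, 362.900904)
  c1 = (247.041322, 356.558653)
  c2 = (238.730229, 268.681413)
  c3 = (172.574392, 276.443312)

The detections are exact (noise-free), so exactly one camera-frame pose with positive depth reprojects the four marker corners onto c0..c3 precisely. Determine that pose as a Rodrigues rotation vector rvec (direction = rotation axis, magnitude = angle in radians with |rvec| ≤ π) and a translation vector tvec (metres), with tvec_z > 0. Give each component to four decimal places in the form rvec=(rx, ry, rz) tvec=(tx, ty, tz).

Intrinsics K: fx=450.5, fy=594.9, cx=316.8, cy=245.1
Marker side s = 0.201 m; corners in marker frame (Z=0):
  M0 = (-0.1005, +0.1005, 0)
  M1 = (+0.1005, +0.1005, 0)
  M2 = (+0.1005, -0.1005, 0)
  M3 = (-0.1005, -0.1005, 0)
Detected image corners:
  c0 = (181.936346, 362.900904) px
  c1 = (247.041322, 356.558653) px
  c2 = (238.730229, 268.681413) px
  c3 = (172.574392, 276.443312) px
Planar DLT: solve 8×8 A·h = b for H (H[2,2]=1):
  H  [+310.99716 +62.80332 +209.86704]
  H  [-58.37800 +461.96744 +316.56465]
  H  [-0.07378 +0.08959 +1.00000]
B = K⁻¹H; ‖b₁‖=0.748947, ‖b₂‖=0.748947; λ = 2/(‖b₁‖+‖b₂‖) = 1.335207, sign → tz>0 ⇒ λ=+1.335207
r₁ = λ·B[:,0] = (+0.99102,-0.09044,-0.09851); r₂ = λ·B[:,1] = (+0.10201,+0.98756,+0.11963)
r₃ = r₁×r₂ = (+0.08647,-0.12860,+0.98792); SVD([r₁ r₂ r₃]) → R = UVᵀ:
  R  [+0.99102 +0.10201 +0.08647]
  R  [-0.09044 +0.98756 -0.12860]
  R  [-0.09851 +0.11963 +0.98792]
t = (-0.31693, +0.16040, +1.33521) m
tr R = 2.966501; θ = arccos((tr R − 1)/2) = 0.183282 rad = 10.501°
axis k = ((R−Rᵀ)₃₂, (R−Rᵀ)₁₃, (R−Rᵀ)₂₁) / (2 sinθ) = (+0.680982, +0.507456, -0.527970)
rvec = θ·k = (+0.124812, +0.093008, -0.096768)

rvec=(0.1248, 0.0930, -0.0968) tvec=(-0.3169, 0.1604, 1.3352)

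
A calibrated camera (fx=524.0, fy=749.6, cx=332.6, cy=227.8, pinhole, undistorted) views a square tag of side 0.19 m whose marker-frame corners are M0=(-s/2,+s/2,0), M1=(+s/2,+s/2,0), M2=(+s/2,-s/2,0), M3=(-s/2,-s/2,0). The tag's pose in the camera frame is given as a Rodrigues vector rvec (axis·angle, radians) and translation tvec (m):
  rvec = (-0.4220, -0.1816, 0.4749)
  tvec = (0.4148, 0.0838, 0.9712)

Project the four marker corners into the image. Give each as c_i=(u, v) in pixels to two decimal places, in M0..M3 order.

Intrinsics K: fx=524.0, fy=749.6, cx=332.6, cy=227.8
Marker side s = 0.19 m; corners in marker frame (Z=0):
  M0 = (-0.0950, +0.0950, 0)
  M1 = (+0.0950, +0.0950, 0)
  M2 = (+0.0950, -0.0950, 0)
  M3 = (-0.0950, -0.0950, 0)
rvec = (-0.4220, -0.1816, 0.4749), |rvec| = θ = 0.66075 rad = 37.858°
Rodrigues: sinθ=0.61371, 1−cosθ=0.21047; R = I + sinθ·[k]× + (1−cosθ)·[k]×²:
    [+0.87538 -0.40415 -0.26528]
    [+0.47803 +0.80543 +0.35038]
    [+0.07206 -0.43353 +0.89825]
t = (0.4148, 0.0838, 0.9712) m
M0: Pc = R·M0+t = (+0.29324, +0.11490, +0.92317); u = 524.0·(+0.29324)/0.92317 + 332.6 = 499.0488, v = 749.6·(+0.11490)/0.92317 + 227.8 = 321.0993
M1: Pc = R·M1+t = (+0.45957, +0.20573, +0.93686); u = 524.0·(+0.45957)/0.93686 + 332.6 = 589.6428, v = 749.6·(+0.20573)/0.93686 + 227.8 = 392.4077
M2: Pc = R·M2+t = (+0.53636, +0.05270, +1.01923); u = 524.0·(+0.53636)/1.01923 + 332.6 = 608.3471, v = 749.6·(+0.05270)/1.01923 + 227.8 = 266.5567
M3: Pc = R·M3+t = (+0.37003, -0.03813, +1.00554); u = 524.0·(+0.37003)/1.00554 + 332.6 = 525.4290, v = 749.6·(-0.03813)/1.00554 + 227.8 = 199.3760

c0=(499.05, 321.10) c1=(589.64, 392.41) c2=(608.35, 266.56) c3=(525.43, 199.38)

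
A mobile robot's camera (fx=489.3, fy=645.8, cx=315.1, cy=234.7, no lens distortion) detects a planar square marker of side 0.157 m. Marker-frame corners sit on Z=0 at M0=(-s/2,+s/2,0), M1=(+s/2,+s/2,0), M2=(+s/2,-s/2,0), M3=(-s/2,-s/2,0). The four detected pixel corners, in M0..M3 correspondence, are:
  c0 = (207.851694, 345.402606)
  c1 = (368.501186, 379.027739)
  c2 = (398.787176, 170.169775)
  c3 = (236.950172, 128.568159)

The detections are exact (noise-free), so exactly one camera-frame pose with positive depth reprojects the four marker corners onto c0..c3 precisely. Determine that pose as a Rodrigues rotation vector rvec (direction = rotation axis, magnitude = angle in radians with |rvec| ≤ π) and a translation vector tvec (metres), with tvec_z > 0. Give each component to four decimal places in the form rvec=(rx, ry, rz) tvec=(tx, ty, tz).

rvec=(0.0506, -0.1005, 0.1806) tvec=(-0.0103, 0.0160, 0.4675)

Intrinsics K: fx=489.3, fy=645.8, cx=315.1, cy=234.7
Marker side s = 0.157 m; corners in marker frame (Z=0):
  M0 = (-0.0785, +0.0785, 0)
  M1 = (+0.0785, +0.0785, 0)
  M2 = (+0.0785, -0.0785, 0)
  M3 = (-0.0785, -0.0785, 0)
Detected image corners:
  c0 = (207.851694, 345.402606) px
  c1 = (368.501186, 379.027739) px
  c2 = (398.787176, 170.169775) px
  c3 = (236.950172, 128.568159) px
Planar DLT: solve 8×8 A·h = b for H (H[2,2]=1):
  H  [+1094.61900 -162.52268 +304.33224]
  H  [+296.47896 +1377.77312 +256.85668]
  H  [+0.22315 +0.08800 +1.00000]
B = K⁻¹H; ‖b₁‖=2.138934, ‖b₂‖=2.138934; λ = 2/(‖b₁‖+‖b₂‖) = 0.467523, sign → tz>0 ⇒ λ=+0.467523
r₁ = λ·B[:,0] = (+0.97872,+0.17672,+0.10433); r₂ = λ·B[:,1] = (-0.18178,+0.98248,+0.04114)
r₃ = r₁×r₂ = (-0.09523,-0.05923,+0.99369); SVD([r₁ r₂ r₃]) → R = UVᵀ:
  R  [+0.97872 -0.18178 -0.09523]
  R  [+0.17672 +0.98248 -0.05923]
  R  [+0.10433 +0.04114 +0.99369]
t = (-0.01029, +0.01604, +0.46752) m
tr R = 2.954886; θ = arccos((tr R − 1)/2) = 0.212802 rad = 12.193°
axis k = ((R−Rᵀ)₃₂, (R−Rᵀ)₁₃, (R−Rᵀ)₂₁) / (2 sinθ) = (+0.237627, -0.472426, +0.848732)
rvec = θ·k = (+0.050567, -0.100533, +0.180612)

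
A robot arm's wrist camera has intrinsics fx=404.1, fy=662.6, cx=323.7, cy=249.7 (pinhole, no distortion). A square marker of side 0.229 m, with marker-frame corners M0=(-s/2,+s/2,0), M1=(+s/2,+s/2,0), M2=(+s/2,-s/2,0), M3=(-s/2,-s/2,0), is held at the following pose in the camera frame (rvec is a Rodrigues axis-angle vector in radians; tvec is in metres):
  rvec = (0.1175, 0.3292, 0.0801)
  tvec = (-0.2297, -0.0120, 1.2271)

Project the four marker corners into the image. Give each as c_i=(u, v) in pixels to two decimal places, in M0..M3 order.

c0=(214.79, 296.45) c1=(280.63, 311.55) c2=(284.21, 185.37) c3=(216.62, 177.26)

Intrinsics K: fx=404.1, fy=662.6, cx=323.7, cy=249.7
Marker side s = 0.229 m; corners in marker frame (Z=0):
  M0 = (-0.1145, +0.1145, 0)
  M1 = (+0.1145, +0.1145, 0)
  M2 = (+0.1145, -0.1145, 0)
  M3 = (-0.1145, -0.1145, 0)
rvec = (0.1175, 0.3292, 0.0801), |rvec| = θ = 0.35860 rad = 20.546°
Rodrigues: sinθ=0.35096, 1−cosθ=0.06361; R = I + sinθ·[k]× + (1−cosθ)·[k]×²:
    [+0.94322 -0.05926 +0.32685]
    [+0.09753 +0.99000 -0.10195]
    [-0.31753 +0.12804 +0.93956]
t = (-0.2297, -0.0120, 1.2271) m
M0: Pc = R·M0+t = (-0.34448, +0.09019, +1.27812); u = 404.1·(-0.34448)/1.27812 + 323.7 = 214.7853, v = 662.6·(+0.09019)/1.27812 + 249.7 = 296.4549
M1: Pc = R·M1+t = (-0.12849, +0.11252, +1.20540); u = 404.1·(-0.12849)/1.20540 + 323.7 = 280.6260, v = 662.6·(+0.11252)/1.20540 + 249.7 = 311.5522
M2: Pc = R·M2+t = (-0.11492, -0.11419, +1.17608); u = 404.1·(-0.11492)/1.17608 + 323.7 = 284.2149, v = 662.6·(-0.11419)/1.17608 + 249.7 = 185.3671
M3: Pc = R·M3+t = (-0.33091, -0.13652, +1.24880); u = 404.1·(-0.33091)/1.24880 + 323.7 = 216.6193, v = 662.6·(-0.13652)/1.24880 + 249.7 = 177.2629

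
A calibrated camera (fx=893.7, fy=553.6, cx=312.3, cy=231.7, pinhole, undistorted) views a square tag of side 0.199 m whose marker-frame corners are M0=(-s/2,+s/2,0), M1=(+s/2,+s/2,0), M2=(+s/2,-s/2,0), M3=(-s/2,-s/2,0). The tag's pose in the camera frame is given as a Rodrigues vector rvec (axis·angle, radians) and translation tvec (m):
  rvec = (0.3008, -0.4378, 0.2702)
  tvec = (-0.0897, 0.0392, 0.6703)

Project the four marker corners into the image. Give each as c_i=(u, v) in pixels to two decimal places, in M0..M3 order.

c0=(25.22, 327.28) c1=(270.31, 344.09) c2=(349.32, 204.98) c3=(97.74, 166.17)

Intrinsics K: fx=893.7, fy=553.6, cx=312.3, cy=231.7
Marker side s = 0.199 m; corners in marker frame (Z=0):
  M0 = (-0.0995, +0.0995, 0)
  M1 = (+0.0995, +0.0995, 0)
  M2 = (+0.0995, -0.0995, 0)
  M3 = (-0.0995, -0.0995, 0)
rvec = (0.3008, -0.4378, 0.2702), |rvec| = θ = 0.59595 rad = 34.145°
Rodrigues: sinθ=0.56130, 1−cosθ=0.17238; R = I + sinθ·[k]× + (1−cosθ)·[k]×²:
    [+0.87153 -0.31841 -0.37289]
    [+0.19057 +0.92065 -0.34073]
    [+0.45179 +0.22589 +0.86305]
t = (-0.0897, 0.0392, 0.6703) m
M0: Pc = R·M0+t = (-0.20810, +0.11184, +0.64782); u = 893.7·(-0.20810)/0.64782 + 312.3 = 25.2184, v = 553.6·(+0.11184)/0.64782 + 231.7 = 327.2757
M1: Pc = R·M1+t = (-0.03466, +0.14977, +0.73773); u = 893.7·(-0.03466)/0.73773 + 312.3 = 270.3073, v = 553.6·(+0.14977)/0.73773 + 231.7 = 344.0859
M2: Pc = R·M2+t = (+0.02870, -0.03344, +0.69278); u = 893.7·(+0.02870)/0.69278 + 312.3 = 349.3224, v = 553.6·(-0.03344)/0.69278 + 231.7 = 204.9758
M3: Pc = R·M3+t = (-0.14474, -0.07137, +0.60287); u = 893.7·(-0.14474)/0.60287 + 312.3 = 97.7423, v = 553.6·(-0.07137)/0.60287 + 231.7 = 166.1666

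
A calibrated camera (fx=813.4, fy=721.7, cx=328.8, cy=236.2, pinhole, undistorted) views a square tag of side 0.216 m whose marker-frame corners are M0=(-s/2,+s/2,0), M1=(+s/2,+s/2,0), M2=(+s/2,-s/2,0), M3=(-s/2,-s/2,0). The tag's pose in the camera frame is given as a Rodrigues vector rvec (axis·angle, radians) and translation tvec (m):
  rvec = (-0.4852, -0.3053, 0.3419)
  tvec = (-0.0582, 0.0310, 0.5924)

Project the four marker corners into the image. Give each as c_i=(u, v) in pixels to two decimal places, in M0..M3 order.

c0=(42.44, 346.21) c1=(346.70, 445.66) c2=(408.40, 218.15) c3=(161.12, 119.91)

Intrinsics K: fx=813.4, fy=721.7, cx=328.8, cy=236.2
Marker side s = 0.216 m; corners in marker frame (Z=0):
  M0 = (-0.1080, +0.1080, 0)
  M1 = (+0.1080, +0.1080, 0)
  M2 = (+0.1080, -0.1080, 0)
  M3 = (-0.1080, -0.1080, 0)
rvec = (-0.4852, -0.3053, 0.3419), |rvec| = θ = 0.66747 rad = 38.243°
Rodrigues: sinθ=0.61900, 1−cosθ=0.21461; R = I + sinθ·[k]× + (1−cosθ)·[k]×²:
    [+0.89879 -0.24572 -0.36304]
    [+0.38843 +0.83029 +0.39968]
    [+0.20322 -0.50025 +0.84170]
t = (-0.0582, 0.0310, 0.5924) m
M0: Pc = R·M0+t = (-0.18181, +0.07872, +0.51643); u = 813.4·(-0.18181)/0.51643 + 328.8 = 42.4439, v = 721.7·(+0.07872)/0.51643 + 236.2 = 346.2114
M1: Pc = R·M1+t = (+0.01233, +0.16262, +0.56032); u = 813.4·(+0.01233)/0.56032 + 328.8 = 346.7021, v = 721.7·(+0.16262)/0.56032 + 236.2 = 445.6581
M2: Pc = R·M2+t = (+0.06541, -0.01672, +0.66837); u = 813.4·(+0.06541)/0.66837 + 328.8 = 408.3988, v = 721.7·(-0.01672)/0.66837 + 236.2 = 218.1453
M3: Pc = R·M3+t = (-0.12873, -0.10062, +0.62448); u = 813.4·(-0.12873)/0.62448 + 328.8 = 161.1231, v = 721.7·(-0.10062)/0.62448 + 236.2 = 119.9137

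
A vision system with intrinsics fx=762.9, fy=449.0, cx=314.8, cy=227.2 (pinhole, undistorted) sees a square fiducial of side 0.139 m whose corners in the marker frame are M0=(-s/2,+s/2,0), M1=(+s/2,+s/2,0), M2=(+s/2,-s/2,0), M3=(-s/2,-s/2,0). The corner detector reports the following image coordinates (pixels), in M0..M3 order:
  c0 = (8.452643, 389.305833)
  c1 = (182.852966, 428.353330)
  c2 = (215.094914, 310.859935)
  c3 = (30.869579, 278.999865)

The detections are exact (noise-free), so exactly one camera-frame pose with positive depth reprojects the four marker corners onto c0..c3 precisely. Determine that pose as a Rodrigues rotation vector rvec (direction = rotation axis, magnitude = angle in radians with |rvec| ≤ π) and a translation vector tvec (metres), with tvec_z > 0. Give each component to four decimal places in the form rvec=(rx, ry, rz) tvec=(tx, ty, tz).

rvec=(0.1319, 0.3005, 0.1973) tvec=(-0.1397, 0.1420, 0.5093)

Intrinsics K: fx=762.9, fy=449.0, cx=314.8, cy=227.2
Marker side s = 0.139 m; corners in marker frame (Z=0):
  M0 = (-0.0695, +0.0695, 0)
  M1 = (+0.0695, +0.0695, 0)
  M2 = (+0.0695, -0.0695, 0)
  M3 = (-0.0695, -0.0695, 0)
Detected image corners:
  c0 = (8.452643, 389.305833) px
  c1 = (182.852966, 428.353330) px
  c2 = (215.094914, 310.859935) px
  c3 = (30.869579, 278.999865) px
Planar DLT: solve 8×8 A·h = b for H (H[2,2]=1):
  H  [+1229.07231 -161.34343 +105.59224]
  H  [+61.88960 +927.61382 +352.42953]
  H  [-0.55056 +0.31028 +1.00000]
B = K⁻¹H; ‖b₁‖=1.963577, ‖b₂‖=1.963577; λ = 2/(‖b₁‖+‖b₂‖) = 0.509275, sign → tz>0 ⇒ λ=+0.509275
r₁ = λ·B[:,0] = (+0.93617,+0.21208,-0.28039); r₂ = λ·B[:,1] = (-0.17291,+0.97218,+0.15802)
r₃ = r₁×r₂ = (+0.30610,-0.09945,+0.94679); SVD([r₁ r₂ r₃]) → R = UVᵀ:
  R  [+0.93617 -0.17291 +0.30610]
  R  [+0.21208 +0.97218 -0.09945]
  R  [-0.28039 +0.15802 +0.94679]
t = (-0.13966, +0.14204, +0.50927) m
tr R = 2.855137; θ = arccos((tr R − 1)/2) = 0.382944 rad = 21.941°
axis k = ((R−Rᵀ)₃₂, (R−Rᵀ)₁₃, (R−Rᵀ)₂₁) / (2 sinθ) = (+0.344526, +0.784798, +0.515164)
rvec = θ·k = (+0.131934, +0.300534, +0.197279)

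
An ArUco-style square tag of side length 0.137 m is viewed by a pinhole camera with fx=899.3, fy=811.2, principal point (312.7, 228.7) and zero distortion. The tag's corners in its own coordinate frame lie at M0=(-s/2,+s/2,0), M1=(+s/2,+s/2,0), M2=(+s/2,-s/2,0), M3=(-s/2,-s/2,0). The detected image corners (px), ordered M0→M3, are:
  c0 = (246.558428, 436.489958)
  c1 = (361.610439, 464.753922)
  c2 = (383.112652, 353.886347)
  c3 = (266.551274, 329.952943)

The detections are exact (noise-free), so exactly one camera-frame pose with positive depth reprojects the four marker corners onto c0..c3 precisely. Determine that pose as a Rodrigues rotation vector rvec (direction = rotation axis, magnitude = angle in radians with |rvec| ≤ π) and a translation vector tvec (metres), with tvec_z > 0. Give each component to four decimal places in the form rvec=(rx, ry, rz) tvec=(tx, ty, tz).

rvec=(0.0150, 0.3080, 0.1739) tvec=(0.0006, 0.2062, 0.9987)

Intrinsics K: fx=899.3, fy=811.2, cx=312.7, cy=228.7
Marker side s = 0.137 m; corners in marker frame (Z=0):
  M0 = (-0.0685, +0.0685, 0)
  M1 = (+0.0685, +0.0685, 0)
  M2 = (+0.0685, -0.0685, 0)
  M3 = (-0.0685, -0.0685, 0)
Detected image corners:
  c0 = (246.558428, 436.489958) px
  c1 = (361.610439, 464.753922) px
  c2 = (383.112652, 353.886347) px
  c3 = (266.551274, 329.952943) px
Planar DLT: solve 8×8 A·h = b for H (H[2,2]=1):
  H  [+750.73105 -138.35299 +313.23618]
  H  [+71.38722 +809.47303 +396.15563]
  H  [-0.30070 +0.04126 +1.00000]
B = K⁻¹H; ‖b₁‖=1.001328, ‖b₂‖=1.001328; λ = 2/(‖b₁‖+‖b₂‖) = 0.998674, sign → tz>0 ⇒ λ=+0.998674
r₁ = λ·B[:,0] = (+0.93811,+0.17255,-0.30030); r₂ = λ·B[:,1] = (-0.16797,+0.98493,+0.04121)
r₃ = r₁×r₂ = (+0.30289,+0.01178,+0.95295); SVD([r₁ r₂ r₃]) → R = UVᵀ:
  R  [+0.93811 -0.16797 +0.30289]
  R  [+0.17255 +0.98493 +0.01178]
  R  [-0.30030 +0.04121 +0.95295]
t = (+0.00060, +0.20616, +0.99867) m
tr R = 2.875992; θ = arccos((tr R − 1)/2) = 0.353994 rad = 20.282°
axis k = ((R−Rᵀ)₃₂, (R−Rᵀ)₁₃, (R−Rᵀ)₂₁) / (2 sinθ) = (+0.042441, +0.870034, +0.491161)
rvec = θ·k = (+0.015024, +0.307986, +0.173868)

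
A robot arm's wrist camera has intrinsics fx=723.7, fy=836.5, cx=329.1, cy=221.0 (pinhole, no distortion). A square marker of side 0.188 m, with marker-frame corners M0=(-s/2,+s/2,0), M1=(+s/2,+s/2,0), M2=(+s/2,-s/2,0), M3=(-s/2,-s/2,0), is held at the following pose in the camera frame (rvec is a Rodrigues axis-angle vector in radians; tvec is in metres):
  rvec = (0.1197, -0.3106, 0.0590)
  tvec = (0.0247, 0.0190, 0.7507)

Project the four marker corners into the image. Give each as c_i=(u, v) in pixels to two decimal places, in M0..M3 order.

c0=(258.09, 344.96) c1=(427.02, 343.72) c2=(443.11, 144.40) c3=(270.64, 129.44)

Intrinsics K: fx=723.7, fy=836.5, cx=329.1, cy=221.0
Marker side s = 0.188 m; corners in marker frame (Z=0):
  M0 = (-0.0940, +0.0940, 0)
  M1 = (+0.0940, +0.0940, 0)
  M2 = (+0.0940, -0.0940, 0)
  M3 = (-0.0940, -0.0940, 0)
rvec = (0.1197, -0.3106, 0.0590), |rvec| = θ = 0.33806 rad = 19.369°
Rodrigues: sinθ=0.33165, 1−cosθ=0.05660; R = I + sinθ·[k]× + (1−cosθ)·[k]×²:
    [+0.95050 -0.07630 -0.30122]
    [+0.03947 +0.99118 -0.12651]
    [+0.30822 +0.10836 +0.94513]
t = (0.0247, 0.0190, 0.7507) m
M0: Pc = R·M0+t = (-0.07182, +0.10846, +0.73191); u = 723.7·(-0.07182)/0.73191 + 329.1 = 258.0874, v = 836.5·(+0.10846)/0.73191 + 221.0 = 344.9593
M1: Pc = R·M1+t = (+0.10687, +0.11588, +0.78986); u = 723.7·(+0.10687)/0.78986 + 329.1 = 427.0232, v = 836.5·(+0.11588)/0.78986 + 221.0 = 343.7240
M2: Pc = R·M2+t = (+0.12122, -0.07046, +0.76949); u = 723.7·(+0.12122)/0.76949 + 329.1 = 443.1057, v = 836.5·(-0.07046)/0.76949 + 221.0 = 144.4029
M3: Pc = R·M3+t = (-0.05747, -0.07788, +0.71154); u = 723.7·(-0.05747)/0.71154 + 329.1 = 270.6430, v = 836.5·(-0.07788)/0.71154 + 221.0 = 129.4418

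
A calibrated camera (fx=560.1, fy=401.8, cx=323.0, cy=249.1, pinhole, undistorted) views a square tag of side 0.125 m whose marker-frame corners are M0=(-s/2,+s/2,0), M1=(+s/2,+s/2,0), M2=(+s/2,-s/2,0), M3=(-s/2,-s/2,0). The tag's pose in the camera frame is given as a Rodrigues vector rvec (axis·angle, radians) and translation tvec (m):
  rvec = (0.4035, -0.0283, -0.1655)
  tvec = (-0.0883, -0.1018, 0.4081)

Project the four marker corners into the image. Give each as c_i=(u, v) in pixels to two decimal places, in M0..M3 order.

c0=(141.56, 216.83) c1=(300.97, 197.50) c2=(269.89, 72.08) c3=(90.13, 94.10)

Intrinsics K: fx=560.1, fy=401.8, cx=323.0, cy=249.1
Marker side s = 0.125 m; corners in marker frame (Z=0):
  M0 = (-0.0625, +0.0625, 0)
  M1 = (+0.0625, +0.0625, 0)
  M2 = (+0.0625, -0.0625, 0)
  M3 = (-0.0625, -0.0625, 0)
rvec = (0.4035, -0.0283, -0.1655), |rvec| = θ = 0.43704 rad = 25.041°
Rodrigues: sinθ=0.42326, 1−cosθ=0.09399; R = I + sinθ·[k]× + (1−cosθ)·[k]×²:
    [+0.98613 +0.15466 -0.06027]
    [-0.16590 +0.90640 -0.38847]
    [-0.00545 +0.39308 +0.91949]
t = (-0.0883, -0.1018, 0.4081) m
M0: Pc = R·M0+t = (-0.14027, -0.03478, +0.43301); u = 560.1·(-0.14027)/0.43301 + 323.0 = 141.5641, v = 401.8·(-0.03478)/0.43301 + 249.1 = 216.8258
M1: Pc = R·M1+t = (-0.01700, -0.05552, +0.43233); u = 560.1·(-0.01700)/0.43233 + 323.0 = 300.9749, v = 401.8·(-0.05552)/0.43233 + 249.1 = 197.5016
M2: Pc = R·M2+t = (-0.03633, -0.16882, +0.38319); u = 560.1·(-0.03633)/0.38319 + 323.0 = 269.8925, v = 401.8·(-0.16882)/0.38319 + 249.1 = 72.0829
M3: Pc = R·M3+t = (-0.15960, -0.14808, +0.38387); u = 560.1·(-0.15960)/0.38387 + 323.0 = 90.1325, v = 401.8·(-0.14808)/0.38387 + 249.1 = 94.1033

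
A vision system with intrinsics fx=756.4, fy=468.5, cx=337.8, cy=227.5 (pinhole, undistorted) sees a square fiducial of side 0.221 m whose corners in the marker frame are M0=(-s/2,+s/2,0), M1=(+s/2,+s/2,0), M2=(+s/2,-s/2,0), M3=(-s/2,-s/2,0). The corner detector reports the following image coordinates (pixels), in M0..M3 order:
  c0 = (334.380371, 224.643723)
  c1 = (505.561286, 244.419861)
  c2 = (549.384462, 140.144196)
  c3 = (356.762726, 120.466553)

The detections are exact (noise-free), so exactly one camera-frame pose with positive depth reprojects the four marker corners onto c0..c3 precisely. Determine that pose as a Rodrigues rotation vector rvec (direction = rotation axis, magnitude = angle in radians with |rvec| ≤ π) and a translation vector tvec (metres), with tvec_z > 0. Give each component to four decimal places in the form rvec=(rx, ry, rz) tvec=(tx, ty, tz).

Intrinsics K: fx=756.4, fy=468.5, cx=337.8, cy=227.5
Marker side s = 0.221 m; corners in marker frame (Z=0):
  M0 = (-0.1105, +0.1105, 0)
  M1 = (+0.1105, +0.1105, 0)
  M2 = (+0.1105, -0.1105, 0)
  M3 = (-0.1105, -0.1105, 0)
Detected image corners:
  c0 = (334.380371, 224.643723) px
  c1 = (505.561286, 244.419861) px
  c2 = (549.384462, 140.144196) px
  c3 = (356.762726, 120.466553) px
Planar DLT: solve 8×8 A·h = b for H (H[2,2]=1):
  H  [+775.92040 +75.49809 +434.55832]
  H  [+70.71908 +565.52664 +185.27243]
  H  [-0.10172 +0.51484 +1.00000]
B = K⁻¹H; ‖b₁‖=1.094544, ‖b₂‖=1.094544; λ = 2/(‖b₁‖+‖b₂‖) = 0.913623, sign → tz>0 ⇒ λ=+0.913623
r₁ = λ·B[:,0] = (+0.97870,+0.18304,-0.09293); r₂ = λ·B[:,1] = (-0.11887,+0.87443,+0.47037)
r₃ = r₁×r₂ = (+0.16736,-0.44931,+0.87756); SVD([r₁ r₂ r₃]) → R = UVᵀ:
  R  [+0.97870 -0.11887 +0.16736]
  R  [+0.18304 +0.87443 -0.44931]
  R  [-0.09293 +0.47037 +0.87756]
t = (+0.11687, -0.08235, +0.91362) m
tr R = 2.730693; θ = arccos((tr R − 1)/2) = 0.524955 rad = 30.078°
axis k = ((R−Rᵀ)₃₂, (R−Rᵀ)₁₃, (R−Rᵀ)₂₁) / (2 sinθ) = (+0.917520, +0.259682, +0.301201)
rvec = θ·k = (+0.481657, +0.136321, +0.158117)

rvec=(0.4817, 0.1363, 0.1581) tvec=(0.1169, -0.0823, 0.9136)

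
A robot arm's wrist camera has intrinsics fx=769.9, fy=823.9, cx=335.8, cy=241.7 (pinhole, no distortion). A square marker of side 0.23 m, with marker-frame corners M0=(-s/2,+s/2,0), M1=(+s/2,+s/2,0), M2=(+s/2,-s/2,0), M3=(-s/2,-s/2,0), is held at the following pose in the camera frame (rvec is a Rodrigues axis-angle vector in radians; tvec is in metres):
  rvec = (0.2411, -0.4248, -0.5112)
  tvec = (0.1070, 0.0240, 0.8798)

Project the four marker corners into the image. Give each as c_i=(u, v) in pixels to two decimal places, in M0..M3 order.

Intrinsics K: fx=769.9, fy=823.9, cx=335.8, cy=241.7
Marker side s = 0.23 m; corners in marker frame (Z=0):
  M0 = (-0.1150, +0.1150, 0)
  M1 = (+0.1150, +0.1150, 0)
  M2 = (+0.1150, -0.1150, 0)
  M3 = (-0.1150, -0.1150, 0)
rvec = (0.2411, -0.4248, -0.5112), |rvec| = θ = 0.70704 rad = 40.511°
Rodrigues: sinθ=0.64959, 1−cosθ=0.23971; R = I + sinθ·[k]× + (1−cosθ)·[k]×²:
    [+0.78816 +0.42055 -0.44938]
    [-0.51877 +0.84682 -0.11738]
    [+0.33118 +0.32564 +0.88560]
t = (0.1070, 0.0240, 0.8798) m
M0: Pc = R·M0+t = (+0.06472, +0.18104, +0.87916); u = 769.9·(+0.06472)/0.87916 + 335.8 = 392.4807, v = 823.9·(+0.18104)/0.87916 + 241.7 = 411.3626
M1: Pc = R·M1+t = (+0.24600, +0.06173, +0.95533); u = 769.9·(+0.24600)/0.95533 + 335.8 = 534.0516, v = 823.9·(+0.06173)/0.95533 + 241.7 = 294.9331
M2: Pc = R·M2+t = (+0.14928, -0.13304, +0.88044); u = 769.9·(+0.14928)/0.88044 + 335.8 = 466.3341, v = 823.9·(-0.13304)/0.88044 + 241.7 = 117.2007
M3: Pc = R·M3+t = (-0.03200, -0.01373, +0.80427); u = 769.9·(-0.03200)/0.80427 + 335.8 = 305.1660, v = 823.9·(-0.01373)/0.80427 + 241.7 = 227.6397

c0=(392.48, 411.36) c1=(534.05, 294.93) c2=(466.33, 117.20) c3=(305.17, 227.64)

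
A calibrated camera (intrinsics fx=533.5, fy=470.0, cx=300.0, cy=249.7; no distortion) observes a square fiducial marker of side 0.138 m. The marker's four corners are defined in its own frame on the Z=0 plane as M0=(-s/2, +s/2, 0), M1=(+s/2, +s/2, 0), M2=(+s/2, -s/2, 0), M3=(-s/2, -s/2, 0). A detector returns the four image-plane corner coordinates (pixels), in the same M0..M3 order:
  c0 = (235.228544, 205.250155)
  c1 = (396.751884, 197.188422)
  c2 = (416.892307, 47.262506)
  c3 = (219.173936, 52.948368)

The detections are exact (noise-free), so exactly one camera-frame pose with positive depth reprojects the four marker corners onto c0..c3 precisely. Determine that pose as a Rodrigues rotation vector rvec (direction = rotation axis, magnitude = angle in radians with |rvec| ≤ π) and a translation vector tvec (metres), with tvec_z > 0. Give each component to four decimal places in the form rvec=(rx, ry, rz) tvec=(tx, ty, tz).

rvec=(0.6441, -0.0923, -0.0378) tvec=(0.0139, -0.1019, 0.4111)

Intrinsics K: fx=533.5, fy=470.0, cx=300.0, cy=249.7
Marker side s = 0.138 m; corners in marker frame (Z=0):
  M0 = (-0.0690, +0.0690, 0)
  M1 = (+0.0690, +0.0690, 0)
  M2 = (+0.0690, -0.0690, 0)
  M3 = (-0.0690, -0.0690, 0)
Detected image corners:
  c0 = (235.228544, 205.250155) px
  c1 = (396.751884, 197.188422) px
  c2 = (416.892307, 47.262506) px
  c3 = (219.173936, 52.948368) px
Planar DLT: solve 8×8 A·h = b for H (H[2,2]=1):
  H  [+1345.57190 +447.11537 +318.02681]
  H  [-28.00355 +1278.67113 +133.24293]
  H  [+0.18044 +1.46225 +1.00000]
B = K⁻¹H; ‖b₁‖=2.432379, ‖b₂‖=2.432379; λ = 2/(‖b₁‖+‖b₂‖) = 0.411120, sign → tz>0 ⇒ λ=+0.411120
r₁ = λ·B[:,0] = (+0.99519,-0.06391,+0.07418); r₂ = λ·B[:,1] = (+0.00650,+0.79910,+0.60116)
r₃ = r₁×r₂ = (-0.09770,-0.59779,+0.79568); SVD([r₁ r₂ r₃]) → R = UVᵀ:
  R  [+0.99519 +0.00650 -0.09770]
  R  [-0.06391 +0.79910 -0.59779]
  R  [+0.07418 +0.60116 +0.79568]
t = (+0.01389, -0.10187, +0.41112) m
tr R = 2.589971; θ = arccos((tr R − 1)/2) = 0.651813 rad = 37.346°
axis k = ((R−Rᵀ)₃₂, (R−Rᵀ)₁₃, (R−Rᵀ)₂₁) / (2 sinθ) = (+0.988211, -0.141672, -0.058035)
rvec = θ·k = (+0.644128, -0.092343, -0.037828)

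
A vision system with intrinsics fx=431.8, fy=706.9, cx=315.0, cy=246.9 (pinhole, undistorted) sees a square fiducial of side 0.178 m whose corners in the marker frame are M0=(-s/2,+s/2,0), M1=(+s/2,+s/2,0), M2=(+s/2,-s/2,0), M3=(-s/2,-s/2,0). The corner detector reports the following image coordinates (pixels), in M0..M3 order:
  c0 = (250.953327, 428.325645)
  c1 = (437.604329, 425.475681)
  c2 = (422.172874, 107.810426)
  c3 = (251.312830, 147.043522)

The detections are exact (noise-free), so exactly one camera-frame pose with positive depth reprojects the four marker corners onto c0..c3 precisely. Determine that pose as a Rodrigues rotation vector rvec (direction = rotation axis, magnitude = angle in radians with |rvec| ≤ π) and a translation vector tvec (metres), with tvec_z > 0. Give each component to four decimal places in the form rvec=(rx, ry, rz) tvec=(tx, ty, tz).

Intrinsics K: fx=431.8, fy=706.9, cx=315.0, cy=246.9
Marker side s = 0.178 m; corners in marker frame (Z=0):
  M0 = (-0.0890, +0.0890, 0)
  M1 = (+0.0890, +0.0890, 0)
  M2 = (+0.0890, -0.0890, 0)
  M3 = (-0.0890, -0.0890, 0)
Detected image corners:
  c0 = (250.953327, 428.325645) px
  c1 = (437.604329, 425.475681) px
  c2 = (422.172874, 107.810426) px
  c3 = (251.312830, 147.043522) px
Planar DLT: solve 8×8 A·h = b for H (H[2,2]=1):
  H  [+758.84363 -119.20835 +334.66474]
  H  [-320.70049 +1546.73667 +271.62168]
  H  [-0.71528 -0.46613 +1.00000]
B = K⁻¹H; ‖b₁‖=2.397481, ‖b₂‖=2.397481; λ = 2/(‖b₁‖+‖b₂‖) = 0.417104, sign → tz>0 ⇒ λ=+0.417104
r₁ = λ·B[:,0] = (+0.95066,-0.08502,-0.29835); r₂ = λ·B[:,1] = (+0.02668,+0.98055,-0.19442)
r₃ = r₁×r₂ = (+0.30908,+0.17687,+0.93445); SVD([r₁ r₂ r₃]) → R = UVᵀ:
  R  [+0.95066 +0.02668 +0.30908]
  R  [-0.08502 +0.98055 +0.17687]
  R  [-0.29835 -0.19442 +0.93445]
t = (+0.01900, +0.01459, +0.41710) m
tr R = 2.865663; θ = arccos((tr R − 1)/2) = 0.368603 rad = 21.119°
axis k = ((R−Rᵀ)₃₂, (R−Rᵀ)₁₃, (R−Rᵀ)₂₁) / (2 sinθ) = (-0.515240, +0.842911, -0.155013)
rvec = θ·k = (-0.189919, +0.310699, -0.057138)

rvec=(-0.1899, 0.3107, -0.0571) tvec=(0.0190, 0.0146, 0.4171)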